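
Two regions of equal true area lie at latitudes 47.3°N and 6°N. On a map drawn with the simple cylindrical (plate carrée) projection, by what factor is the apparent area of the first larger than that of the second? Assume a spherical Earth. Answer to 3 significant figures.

Plate carrée maps x = Rλ, y = Rφ. The meridian scale is h = 1 and the parallel scale is k = 1/cos φ = sec φ.
Areal scale at 47.3°: h·k = 1.000 × 1.475 = 1.475.
Areal scale at 6°: h·k = 1.000 × 1.006 = 1.006.
Ratio = 1.475/1.006 ≈ 1.47.

1.47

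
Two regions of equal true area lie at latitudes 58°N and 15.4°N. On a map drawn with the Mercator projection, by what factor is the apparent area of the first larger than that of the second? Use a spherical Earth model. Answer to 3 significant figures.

3.31

On Mercator, area is exaggerated by sec²φ = 1/cos²φ.
At 58°: sec²(58°) = 1/0.5299² = 3.561.
At 15.4°: sec²(15.4°) = 1/0.9641² = 1.076.
Ratio = 3.561/1.076 = cos²(15.4°)/cos²(58°) ≈ 3.31.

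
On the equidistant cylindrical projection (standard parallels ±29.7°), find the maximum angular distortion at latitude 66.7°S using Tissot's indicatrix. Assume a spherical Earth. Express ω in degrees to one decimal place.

44.0°

With standard parallel φ₀ = 29.7°, the equirectangular projection gives x = Rλ cos φ₀, y = Rφ, so h = 1 and k = cos 29.7° / cos φ.
At 66.7°: h = 1.000, k = 2.196; principal scales a = 2.196, b = 1.000.
sin(ω/2) = (a − b)/(a + b) = 1.196/3.196 = 0.3742, so ω = 2 arcsin(0.3742) ≈ 44.0°.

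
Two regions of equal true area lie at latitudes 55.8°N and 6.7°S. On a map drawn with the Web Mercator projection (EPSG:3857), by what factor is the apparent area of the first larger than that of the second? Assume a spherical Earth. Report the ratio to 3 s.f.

3.12

On Mercator, area is exaggerated by sec²φ = 1/cos²φ.
At 55.8°: sec²(55.8°) = 1/0.5621² = 3.165.
At 6.7°: sec²(6.7°) = 1/0.9932² = 1.014.
Ratio = 3.165/1.014 = cos²(6.7°)/cos²(55.8°) ≈ 3.12.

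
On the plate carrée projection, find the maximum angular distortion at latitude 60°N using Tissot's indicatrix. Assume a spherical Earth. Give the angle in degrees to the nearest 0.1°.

38.9°

For the equirectangular projection with φ₀ = 0 (plate carrée), h = 1 along meridians and k = sec φ along parallels.
At 60°: h = 1.000, k = 2.000; principal scales a = 2.000, b = 1.000.
sin(ω/2) = (a − b)/(a + b) = 1.0000/3.000 = 0.3333, so ω = 2 arcsin(0.3333) ≈ 38.9°.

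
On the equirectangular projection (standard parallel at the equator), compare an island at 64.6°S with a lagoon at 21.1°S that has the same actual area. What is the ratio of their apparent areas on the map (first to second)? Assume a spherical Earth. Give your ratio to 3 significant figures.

2.18

In the plate carrée (x = Rλ, y = Rφ), meridians are true-scale (h = 1) and parallels are stretched by k = sec φ.
Areal scale at 64.6°: h·k = 1.000 × 2.331 = 2.331.
Areal scale at 21.1°: h·k = 1.000 × 1.072 = 1.072.
Ratio = 2.331/1.072 ≈ 2.18.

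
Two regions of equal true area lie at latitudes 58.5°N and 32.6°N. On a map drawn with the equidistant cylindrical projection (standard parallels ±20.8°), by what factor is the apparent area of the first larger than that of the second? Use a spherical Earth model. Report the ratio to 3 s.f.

1.61

The equidistant cylindrical projection with φ₀ = 20.8° has h = 1 (meridians true) and k = cos φ₀ / cos φ along parallels.
Areal scale at 58.5°: h·k = 1.000 × 1.789 = 1.789.
Areal scale at 32.6°: h·k = 1.000 × 1.110 = 1.110.
Ratio = 1.789/1.110 ≈ 1.61.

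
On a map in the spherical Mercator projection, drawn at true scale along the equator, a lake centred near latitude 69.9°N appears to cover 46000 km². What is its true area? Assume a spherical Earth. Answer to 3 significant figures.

5430 km²

Mercator is conformal, so the point scale is isotropic: h = k = sec φ = 1/cos φ.
Areal scale = k² = sec²φ = 1/cos²(69.9°) = 1/0.3437² = 8.467.
True area = apparent / (areal scale) = 46000 / 8.467 ≈ 5430 km².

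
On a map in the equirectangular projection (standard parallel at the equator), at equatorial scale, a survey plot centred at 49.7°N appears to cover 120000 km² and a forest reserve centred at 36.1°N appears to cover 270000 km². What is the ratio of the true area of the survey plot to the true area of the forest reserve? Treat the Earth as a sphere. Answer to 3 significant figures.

On the plate carrée, areal scale = h·k = 1 × sec φ, so true area = apparent × cos φ.
True area of survey plot: 120000 × cos(49.7°) = 120000 × 0.6468 = 77610 km².
True area of forest reserve: 270000 × cos(36.1°) = 270000 × 0.8080 = 218200 km².
Ratio = 77610 / 218200 ≈ 0.356.

0.356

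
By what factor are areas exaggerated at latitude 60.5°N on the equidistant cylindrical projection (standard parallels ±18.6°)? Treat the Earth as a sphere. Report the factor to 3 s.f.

The equidistant cylindrical projection with φ₀ = 18.6° has h = 1 (meridians true) and k = cos φ₀ / cos φ along parallels.
Areal scale = h·k = 1 × cos φ₀ / cos φ; at 60.5°, h = 1.000, k = 1.925, so h·k = 1.925.

1.92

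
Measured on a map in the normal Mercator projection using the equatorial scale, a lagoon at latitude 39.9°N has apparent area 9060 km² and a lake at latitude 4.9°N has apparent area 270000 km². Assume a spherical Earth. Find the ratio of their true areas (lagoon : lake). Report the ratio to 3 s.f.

On Mercator the areal scale is sec²φ, so true area = apparent × cos²φ.
True area of lagoon: 9060 × cos²(39.9°) = 9060 × 0.5885 = 5332 km².
True area of lake: 270000 × cos²(4.9°) = 270000 × 0.9927 = 268000 km².
Ratio = 5332 / 268000 ≈ 0.0199.

0.0199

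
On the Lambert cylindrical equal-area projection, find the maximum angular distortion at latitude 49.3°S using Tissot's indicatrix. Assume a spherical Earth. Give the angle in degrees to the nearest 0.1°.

The Lambert cylindrical equal-area projection is the cylindrical equal-area projection with its standard parallel at the equator (φ₀ = 0). Cylindrical equal-area (φ₀ = 0°): h = cos φ / cos 0° along meridians, k = cos 0° / cos φ along parallels; h·k = 1.
At 49.3°: h = 0.6521, k = 1.534; principal scales a = 1.534, b = 0.6521.
sin(ω/2) = (a − b)/(a + b) = 0.8814/2.186 = 0.4033, so ω = 2 arcsin(0.4033) ≈ 47.6°.

47.6°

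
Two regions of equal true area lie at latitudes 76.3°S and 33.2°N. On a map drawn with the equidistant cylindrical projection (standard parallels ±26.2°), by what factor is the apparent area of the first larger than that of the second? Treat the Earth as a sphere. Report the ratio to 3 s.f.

The equidistant cylindrical projection with φ₀ = 26.2° has h = 1 (meridians true) and k = cos φ₀ / cos φ along parallels.
Areal scale at 76.3°: h·k = 1.000 × 3.788 = 3.788.
Areal scale at 33.2°: h·k = 1.000 × 1.072 = 1.072.
Ratio = 3.788/1.072 ≈ 3.53.

3.53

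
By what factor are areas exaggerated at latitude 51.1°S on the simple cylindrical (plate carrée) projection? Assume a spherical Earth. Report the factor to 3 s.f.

Plate carrée maps x = Rλ, y = Rφ. The meridian scale is h = 1 and the parallel scale is k = 1/cos φ = sec φ.
Areal scale = h·k = 1 × sec φ; at 51.1°, h = 1.000, k = 1.592, so h·k = 1.592.

1.59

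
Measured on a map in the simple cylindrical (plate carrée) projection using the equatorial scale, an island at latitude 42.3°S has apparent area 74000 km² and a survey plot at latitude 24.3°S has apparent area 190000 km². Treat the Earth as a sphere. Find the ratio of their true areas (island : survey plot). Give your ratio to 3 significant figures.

0.316

Plate carrée has h = 1 and k = sec φ, giving areal scale sec φ; true area = (apparent area) · cos φ.
True area of island: 74000 × cos(42.3°) = 74000 × 0.7396 = 54730 km².
True area of survey plot: 190000 × cos(24.3°) = 190000 × 0.9114 = 173200 km².
Ratio = 54730 / 173200 ≈ 0.316.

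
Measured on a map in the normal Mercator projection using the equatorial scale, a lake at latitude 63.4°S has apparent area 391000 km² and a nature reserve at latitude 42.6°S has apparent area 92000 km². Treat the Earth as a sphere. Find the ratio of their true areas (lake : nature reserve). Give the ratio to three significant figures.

1.57

Since Mercator area scale is 1/cos²φ, the true area equals the apparent area multiplied by cos²φ.
True area of lake: 391000 × cos²(63.4°) = 391000 × 0.2005 = 78390 km².
True area of nature reserve: 92000 × cos²(42.6°) = 92000 × 0.5418 = 49850 km².
Ratio = 78390 / 49850 ≈ 1.57.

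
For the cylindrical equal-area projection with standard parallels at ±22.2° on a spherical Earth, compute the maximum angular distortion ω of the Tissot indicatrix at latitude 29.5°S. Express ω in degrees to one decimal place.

7.1°

Cylindrical equal-area (φ₀ = 22.2°): h = cos φ / cos 22.2° along meridians, k = cos 22.2° / cos φ along parallels; h·k = 1.
At 29.5°: h = 0.9400, k = 1.064; principal scales a = 1.064, b = 0.9400.
sin(ω/2) = (a − b)/(a + b) = 0.1237/2.004 = 0.06175, so ω = 2 arcsin(0.06175) ≈ 7.1°.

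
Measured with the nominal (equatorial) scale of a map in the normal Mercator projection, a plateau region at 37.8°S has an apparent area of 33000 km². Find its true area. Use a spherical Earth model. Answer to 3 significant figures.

20600 km²

Mercator is conformal, so the point scale is isotropic: h = k = sec φ = 1/cos φ.
Areal scale = k² = sec²φ = 1/cos²(37.8°) = 1/0.7902² = 1.602.
True area = apparent / (areal scale) = 33000 / 1.602 ≈ 20600 km².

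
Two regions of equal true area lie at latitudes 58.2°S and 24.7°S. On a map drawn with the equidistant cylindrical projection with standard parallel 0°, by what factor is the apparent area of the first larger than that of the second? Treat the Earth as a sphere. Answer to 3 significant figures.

1.72

In the plate carrée (x = Rλ, y = Rφ), meridians are true-scale (h = 1) and parallels are stretched by k = sec φ.
Areal scale at 58.2°: h·k = 1.000 × 1.898 = 1.898.
Areal scale at 24.7°: h·k = 1.000 × 1.101 = 1.101.
Ratio = 1.898/1.101 ≈ 1.72.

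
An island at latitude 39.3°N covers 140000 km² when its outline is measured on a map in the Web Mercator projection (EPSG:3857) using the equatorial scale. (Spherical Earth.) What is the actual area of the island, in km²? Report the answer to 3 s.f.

Mercator is conformal, so the point scale is isotropic: h = k = sec φ = 1/cos φ.
Areal scale = k² = sec²φ = 1/cos²(39.3°) = 1/0.7738² = 1.670.
True area = apparent / (areal scale) = 140000 / 1.670 ≈ 83800 km².

83800 km²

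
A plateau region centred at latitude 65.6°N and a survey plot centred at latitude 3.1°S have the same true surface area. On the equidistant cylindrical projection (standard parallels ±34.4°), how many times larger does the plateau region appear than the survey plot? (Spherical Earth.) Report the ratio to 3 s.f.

2.42

The equidistant cylindrical projection with φ₀ = 34.4° has h = 1 (meridians true) and k = cos φ₀ / cos φ along parallels.
Areal scale at 65.6°: h·k = 1.000 × 1.997 = 1.997.
Areal scale at 3.1°: h·k = 1.000 × 0.8263 = 0.8263.
Ratio = 1.997/0.8263 ≈ 2.42.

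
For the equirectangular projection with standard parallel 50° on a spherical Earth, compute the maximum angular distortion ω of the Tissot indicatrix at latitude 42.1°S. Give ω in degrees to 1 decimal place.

8.2°

With standard parallel φ₀ = 50°, the equirectangular projection gives x = Rλ cos φ₀, y = Rφ, so h = 1 and k = cos 50° / cos φ.
At 42.1°: h = 1.000, k = 0.8663; principal scales a = 1.000, b = 0.8663.
sin(ω/2) = (a − b)/(a + b) = 0.1337/1.866 = 0.07163, so ω = 2 arcsin(0.07163) ≈ 8.2°.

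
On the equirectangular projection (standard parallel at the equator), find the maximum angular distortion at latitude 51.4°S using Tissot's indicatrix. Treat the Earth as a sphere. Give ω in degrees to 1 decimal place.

In the plate carrée (x = Rλ, y = Rφ), meridians are true-scale (h = 1) and parallels are stretched by k = sec φ.
At 51.4°: h = 1.000, k = 1.603; principal scales a = 1.603, b = 1.000.
sin(ω/2) = (a − b)/(a + b) = 0.6029/2.603 = 0.2316, so ω = 2 arcsin(0.2316) ≈ 26.8°.

26.8°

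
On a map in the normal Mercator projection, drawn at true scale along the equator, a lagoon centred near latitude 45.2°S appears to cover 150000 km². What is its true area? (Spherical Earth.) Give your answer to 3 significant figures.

For Mercator, h = k = sec φ (a conformal cylindrical projection has a single point scale, 1/cos φ).
Areal scale = k² = sec²φ = 1/cos²(45.2°) = 1/0.7046² = 2.014.
True area = apparent / (areal scale) = 150000 / 2.014 ≈ 74500 km².

74500 km²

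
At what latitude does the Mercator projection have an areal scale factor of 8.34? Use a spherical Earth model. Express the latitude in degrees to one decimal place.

Mercator areal scale is sec²φ.
sec²φ = 8.34  ⇒  cos²φ = 0.1199  ⇒  cos φ = 0.3463.
φ = arccos(0.3463) ≈ 69.7°.

69.7°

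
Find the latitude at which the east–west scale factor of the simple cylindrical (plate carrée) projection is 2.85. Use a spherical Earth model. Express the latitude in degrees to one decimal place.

69.5°

Plate carrée: h = 1, k = sec φ along parallels.
sec φ = 2.85  ⇒  cos φ = 0.3509  ⇒  φ ≈ 69.5°.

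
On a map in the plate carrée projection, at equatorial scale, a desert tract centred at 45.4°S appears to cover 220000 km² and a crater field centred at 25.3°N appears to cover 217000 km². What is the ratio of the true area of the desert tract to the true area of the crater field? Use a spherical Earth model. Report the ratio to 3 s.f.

Plate carrée has h = 1 and k = sec φ, giving areal scale sec φ; true area = (apparent area) · cos φ.
True area of desert tract: 220000 × cos(45.4°) = 220000 × 0.7022 = 154500 km².
True area of crater field: 217000 × cos(25.3°) = 217000 × 0.9041 = 196200 km².
Ratio = 154500 / 196200 ≈ 0.787.

0.787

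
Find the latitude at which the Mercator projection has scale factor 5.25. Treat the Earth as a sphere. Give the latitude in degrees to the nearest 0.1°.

Mercator scale is k = sec φ = 1/cos φ.
1/cos φ = 5.25  ⇒  cos φ = 0.1905  ⇒  φ = arccos(0.1905) ≈ 79.0°.

79.0°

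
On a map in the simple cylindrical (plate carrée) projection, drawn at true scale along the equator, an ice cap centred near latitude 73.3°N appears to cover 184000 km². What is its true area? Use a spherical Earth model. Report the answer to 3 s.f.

52900 km²

In the plate carrée (x = Rλ, y = Rφ), meridians are true-scale (h = 1) and parallels are stretched by k = sec φ.
Areal scale = h·k = 1 × sec φ; at 73.3°, h = 1.000, k = 3.480, so h·k = 3.480.
True area = apparent / (areal scale) = 184000 / 3.480 ≈ 52900 km².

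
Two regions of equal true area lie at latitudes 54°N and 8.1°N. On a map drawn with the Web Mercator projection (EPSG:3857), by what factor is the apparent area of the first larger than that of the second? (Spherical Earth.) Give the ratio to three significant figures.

2.84

On Mercator, area is exaggerated by sec²φ = 1/cos²φ.
At 54°: sec²(54°) = 1/0.5878² = 2.894.
At 8.1°: sec²(8.1°) = 1/0.9900² = 1.020.
Ratio = 2.894/1.020 = cos²(8.1°)/cos²(54°) ≈ 2.84.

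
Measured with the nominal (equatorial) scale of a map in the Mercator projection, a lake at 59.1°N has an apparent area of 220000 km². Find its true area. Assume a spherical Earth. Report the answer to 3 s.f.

For Mercator, h = k = sec φ (a conformal cylindrical projection has a single point scale, 1/cos φ).
Areal scale = k² = sec²φ = 1/cos²(59.1°) = 1/0.5135² = 3.792.
True area = apparent / (areal scale) = 220000 / 3.792 ≈ 58000 km².

58000 km²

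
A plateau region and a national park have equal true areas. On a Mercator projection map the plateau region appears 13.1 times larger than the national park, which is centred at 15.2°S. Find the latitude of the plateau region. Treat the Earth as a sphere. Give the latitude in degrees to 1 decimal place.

74.5°

For equal true areas on Mercator, apparent areas scale as sec²φ, so the ratio is cos²φ₂ / cos²φ₁.
cos²φ₂ / cos²φ₁ = 13.1  ⇒  cos φ₁ = cos 15.2° / √13.1 = 0.9650/3.619 = 0.2666.
φ₁ = arccos(0.2666) ≈ 74.5°.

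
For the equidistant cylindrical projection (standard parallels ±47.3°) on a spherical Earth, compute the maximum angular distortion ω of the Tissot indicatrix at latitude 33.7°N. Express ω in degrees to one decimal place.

With standard parallel φ₀ = 47.3°, the equirectangular projection gives x = Rλ cos φ₀, y = Rφ, so h = 1 and k = cos 47.3° / cos φ.
At 33.7°: h = 1.000, k = 0.8151; principal scales a = 1.000, b = 0.8151.
sin(ω/2) = (a − b)/(a + b) = 0.1849/1.815 = 0.1018, so ω = 2 arcsin(0.1018) ≈ 11.7°.

11.7°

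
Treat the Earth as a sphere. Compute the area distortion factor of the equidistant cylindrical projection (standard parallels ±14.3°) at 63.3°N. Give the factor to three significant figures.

2.16

The equidistant cylindrical projection with φ₀ = 14.3° has h = 1 (meridians true) and k = cos φ₀ / cos φ along parallels.
Areal scale = h·k = 1 × cos φ₀ / cos φ; at 63.3°, h = 1.000, k = 2.157, so h·k = 2.157.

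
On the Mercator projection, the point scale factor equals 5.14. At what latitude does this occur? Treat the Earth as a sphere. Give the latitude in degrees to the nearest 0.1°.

Mercator scale is k = sec φ = 1/cos φ.
1/cos φ = 5.14  ⇒  cos φ = 0.1946  ⇒  φ = arccos(0.1946) ≈ 78.8°.

78.8°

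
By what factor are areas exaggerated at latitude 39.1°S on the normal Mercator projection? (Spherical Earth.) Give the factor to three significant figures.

1.66

Mercator is conformal, so the point scale is isotropic: h = k = sec φ = 1/cos φ.
Areal scale = k² = sec²φ = 1/cos²(39.1°) = 1/0.7760² = 1.660.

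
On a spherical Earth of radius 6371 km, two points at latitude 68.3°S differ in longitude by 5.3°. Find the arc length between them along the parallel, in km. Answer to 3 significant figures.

Arc length along a parallel = R cos φ · Δλ (with Δλ in radians).
= 6371 × cos 68.3° × (5.3° × π/180) = 6371 × 0.3697 × 0.09250 ≈ 218 km.

218 km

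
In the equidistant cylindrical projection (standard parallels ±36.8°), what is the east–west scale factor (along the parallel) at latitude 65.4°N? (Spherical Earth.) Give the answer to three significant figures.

With standard parallel φ₀ = 36.8°, the equirectangular projection gives x = Rλ cos φ₀, y = Rφ, so h = 1 and k = cos 36.8° / cos φ.
k = cos 36.8° / cos 65.4° = 0.8007/0.4163 = 1.924.

1.92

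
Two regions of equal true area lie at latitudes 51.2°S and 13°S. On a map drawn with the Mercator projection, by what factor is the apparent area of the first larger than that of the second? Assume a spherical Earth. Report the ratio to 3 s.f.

2.42

On Mercator, area is exaggerated by sec²φ = 1/cos²φ.
At 51.2°: sec²(51.2°) = 1/0.6266² = 2.547.
At 13°: sec²(13°) = 1/0.9744² = 1.053.
Ratio = 2.547/1.053 = cos²(13°)/cos²(51.2°) ≈ 2.42.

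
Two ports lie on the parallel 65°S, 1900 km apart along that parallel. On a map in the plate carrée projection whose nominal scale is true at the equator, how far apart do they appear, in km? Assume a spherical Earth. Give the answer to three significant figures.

4500 km

For the equirectangular projection with φ₀ = 0 (plate carrée), h = 1 along meridians and k = sec φ along parallels.
Along the parallel, k = sec 65° = 1/0.4226 = 2.366.
Map distance = 1900 × 2.366 ≈ 4500 km.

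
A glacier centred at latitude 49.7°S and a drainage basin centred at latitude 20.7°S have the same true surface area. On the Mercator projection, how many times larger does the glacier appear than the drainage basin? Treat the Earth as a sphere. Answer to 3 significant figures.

On Mercator, area is exaggerated by sec²φ = 1/cos²φ.
At 49.7°: sec²(49.7°) = 1/0.6468² = 2.390.
At 20.7°: sec²(20.7°) = 1/0.9354² = 1.143.
Ratio = 2.390/1.143 = cos²(20.7°)/cos²(49.7°) ≈ 2.09.

2.09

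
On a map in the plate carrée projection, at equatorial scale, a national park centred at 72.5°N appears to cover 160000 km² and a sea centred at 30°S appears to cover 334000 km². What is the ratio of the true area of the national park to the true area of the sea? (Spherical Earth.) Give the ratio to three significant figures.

On the plate carrée, areal scale = h·k = 1 × sec φ, so true area = apparent × cos φ.
True area of national park: 160000 × cos(72.5°) = 160000 × 0.3007 = 48110 km².
True area of sea: 334000 × cos(30°) = 334000 × 0.8660 = 289300 km².
Ratio = 48110 / 289300 ≈ 0.166.

0.166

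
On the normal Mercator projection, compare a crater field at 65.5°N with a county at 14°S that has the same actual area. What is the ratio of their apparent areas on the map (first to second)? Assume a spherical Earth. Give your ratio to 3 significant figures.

5.47

Mercator areal scale is sec²φ.
At 65.5°: sec²(65.5°) = 1/0.4147² = 5.815.
At 14°: sec²(14°) = 1/0.9703² = 1.062.
Ratio = 5.815/1.062 = cos²(14°)/cos²(65.5°) ≈ 5.47.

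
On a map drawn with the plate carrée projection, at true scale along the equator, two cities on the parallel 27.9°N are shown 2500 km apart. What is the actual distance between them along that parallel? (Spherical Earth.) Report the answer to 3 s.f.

For the equirectangular projection with φ₀ = 0 (plate carrée), h = 1 along meridians and k = sec φ along parallels.
Along the parallel at 27.9°, map distances are exaggerated by k = sec 27.9° = 1.132.
True distance = 2500 / 1.132 = 2500 × cos 27.9° ≈ 2210 km.

2210 km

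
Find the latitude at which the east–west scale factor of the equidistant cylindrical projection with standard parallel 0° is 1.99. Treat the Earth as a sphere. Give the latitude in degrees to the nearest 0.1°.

Plate carrée: h = 1, k = sec φ along parallels.
sec φ = 1.99  ⇒  cos φ = 0.5025  ⇒  φ ≈ 59.8°.

59.8°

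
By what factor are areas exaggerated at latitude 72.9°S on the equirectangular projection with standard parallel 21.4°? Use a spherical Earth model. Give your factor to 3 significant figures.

In the equirectangular projection with standard parallel φ₀ = 21.4° (x = Rλ cos φ₀, y = Rφ), meridians are true-scale (h = 1) and the parallel scale is k = cos φ₀ / cos φ.
Areal scale = h·k = 1 × cos φ₀ / cos φ; at 72.9°, h = 1.000, k = 3.166, so h·k = 3.166.

3.17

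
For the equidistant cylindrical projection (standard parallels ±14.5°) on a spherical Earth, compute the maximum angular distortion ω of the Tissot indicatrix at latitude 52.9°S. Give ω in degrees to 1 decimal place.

With standard parallel φ₀ = 14.5°, the equirectangular projection gives x = Rλ cos φ₀, y = Rφ, so h = 1 and k = cos 14.5° / cos φ.
At 52.9°: h = 1.000, k = 1.605; principal scales a = 1.605, b = 1.000.
sin(ω/2) = (a − b)/(a + b) = 0.6050/2.605 = 0.2322, so ω = 2 arcsin(0.2322) ≈ 26.9°.

26.9°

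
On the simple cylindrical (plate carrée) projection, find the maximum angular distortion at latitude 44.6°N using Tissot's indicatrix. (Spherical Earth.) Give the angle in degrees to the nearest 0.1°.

Plate carrée maps x = Rλ, y = Rφ. The meridian scale is h = 1 and the parallel scale is k = 1/cos φ = sec φ.
At 44.6°: h = 1.000, k = 1.404; principal scales a = 1.404, b = 1.000.
sin(ω/2) = (a − b)/(a + b) = 0.4044/2.404 = 0.1682, so ω = 2 arcsin(0.1682) ≈ 19.4°.

19.4°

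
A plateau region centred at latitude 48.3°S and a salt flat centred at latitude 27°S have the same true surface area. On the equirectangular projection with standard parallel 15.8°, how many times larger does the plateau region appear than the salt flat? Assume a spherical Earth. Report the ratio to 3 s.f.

1.34

With standard parallel φ₀ = 15.8°, the equirectangular projection gives x = Rλ cos φ₀, y = Rφ, so h = 1 and k = cos 15.8° / cos φ.
Areal scale at 48.3°: h·k = 1.000 × 1.446 = 1.446.
Areal scale at 27°: h·k = 1.000 × 1.080 = 1.080.
Ratio = 1.446/1.080 ≈ 1.34.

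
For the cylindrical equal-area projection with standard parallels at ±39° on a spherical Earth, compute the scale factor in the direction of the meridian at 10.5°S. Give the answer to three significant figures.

1.27

Cylindrical equal-area (φ₀ = 39°): h = cos φ / cos 39° along meridians, k = cos 39° / cos φ along parallels; h·k = 1.
h = cos 10.5° / cos 39° = 0.9833/0.7771 = 1.265.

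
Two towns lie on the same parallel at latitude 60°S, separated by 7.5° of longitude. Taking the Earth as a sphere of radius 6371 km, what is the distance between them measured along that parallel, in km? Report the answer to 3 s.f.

417 km

Arc length along a parallel = R cos φ · Δλ (with Δλ in radians).
= 6371 × cos 60° × (7.5° × π/180) = 6371 × 0.5000 × 0.1309 ≈ 417 km.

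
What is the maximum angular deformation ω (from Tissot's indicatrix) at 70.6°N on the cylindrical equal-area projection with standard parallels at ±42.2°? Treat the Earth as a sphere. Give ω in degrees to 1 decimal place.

83.4°

Cylindrical equal-area (φ₀ = 42.2°): h = cos φ / cos 42.2° along meridians, k = cos 42.2° / cos φ along parallels; h·k = 1.
At 70.6°: h = 0.4484, k = 2.230; principal scales a = 2.230, b = 0.4484.
sin(ω/2) = (a − b)/(a + b) = 1.782/2.679 = 0.6652, so ω = 2 arcsin(0.6652) ≈ 83.4°.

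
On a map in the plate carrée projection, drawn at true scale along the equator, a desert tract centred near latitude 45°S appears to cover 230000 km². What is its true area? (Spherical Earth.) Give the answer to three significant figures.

163000 km²

For the equirectangular projection with φ₀ = 0 (plate carrée), h = 1 along meridians and k = sec φ along parallels.
Areal scale = h·k = 1 × sec φ; at 45°, h = 1.000, k = 1.414, so h·k = 1.414.
True area = apparent / (areal scale) = 230000 / 1.414 ≈ 163000 km².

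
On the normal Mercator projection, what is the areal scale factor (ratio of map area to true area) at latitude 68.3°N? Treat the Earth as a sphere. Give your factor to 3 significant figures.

For Mercator, h = k = sec φ (a conformal cylindrical projection has a single point scale, 1/cos φ).
Areal scale = k² = sec²φ = 1/cos²(68.3°) = 1/0.3697² = 7.315.

7.31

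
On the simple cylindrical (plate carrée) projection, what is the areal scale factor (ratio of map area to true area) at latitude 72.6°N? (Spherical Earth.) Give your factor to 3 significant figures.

3.34

For the equirectangular projection with φ₀ = 0 (plate carrée), h = 1 along meridians and k = sec φ along parallels.
Areal scale = h·k = 1 × sec φ; at 72.6°, h = 1.000, k = 3.344, so h·k = 3.344.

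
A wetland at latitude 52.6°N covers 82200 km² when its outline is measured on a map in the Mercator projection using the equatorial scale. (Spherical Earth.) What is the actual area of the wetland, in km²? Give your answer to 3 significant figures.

For Mercator, h = k = sec φ (a conformal cylindrical projection has a single point scale, 1/cos φ).
Areal scale = k² = sec²φ = 1/cos²(52.6°) = 1/0.6074² = 2.711.
True area = apparent / (areal scale) = 82200 / 2.711 ≈ 30300 km².

30300 km²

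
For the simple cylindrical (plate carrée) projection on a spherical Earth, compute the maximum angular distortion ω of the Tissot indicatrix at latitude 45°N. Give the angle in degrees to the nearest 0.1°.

19.8°

For the equirectangular projection with φ₀ = 0 (plate carrée), h = 1 along meridians and k = sec φ along parallels.
At 45°: h = 1.000, k = 1.414; principal scales a = 1.414, b = 1.000.
sin(ω/2) = (a − b)/(a + b) = 0.4142/2.414 = 0.1716, so ω = 2 arcsin(0.1716) ≈ 19.8°.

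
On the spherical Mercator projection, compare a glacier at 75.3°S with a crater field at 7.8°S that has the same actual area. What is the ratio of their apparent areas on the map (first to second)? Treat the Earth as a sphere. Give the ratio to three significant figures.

15.2

Mercator is conformal with k = sec φ, so areal scale = k² = sec²φ.
At 75.3°: sec²(75.3°) = 1/0.2538² = 15.53.
At 7.8°: sec²(7.8°) = 1/0.9907² = 1.019.
Ratio = 15.53/1.019 = cos²(7.8°)/cos²(75.3°) ≈ 15.2.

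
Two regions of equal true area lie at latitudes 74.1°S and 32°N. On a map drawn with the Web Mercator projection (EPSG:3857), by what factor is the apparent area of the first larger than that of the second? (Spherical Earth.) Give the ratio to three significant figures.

Mercator areal scale is sec²φ.
At 74.1°: sec²(74.1°) = 1/0.2740² = 13.32.
At 32°: sec²(32°) = 1/0.8480² = 1.390.
Ratio = 13.32/1.390 = cos²(32°)/cos²(74.1°) ≈ 9.58.

9.58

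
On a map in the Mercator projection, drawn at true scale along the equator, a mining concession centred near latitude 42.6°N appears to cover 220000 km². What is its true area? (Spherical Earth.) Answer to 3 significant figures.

119000 km²

For Mercator, h = k = sec φ (a conformal cylindrical projection has a single point scale, 1/cos φ).
Areal scale = k² = sec²φ = 1/cos²(42.6°) = 1/0.7361² = 1.846.
True area = apparent / (areal scale) = 220000 / 1.846 ≈ 119000 km².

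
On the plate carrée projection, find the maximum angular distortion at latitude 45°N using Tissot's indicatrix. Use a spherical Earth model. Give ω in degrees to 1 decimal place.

19.8°

Plate carrée maps x = Rλ, y = Rφ. The meridian scale is h = 1 and the parallel scale is k = 1/cos φ = sec φ.
At 45°: h = 1.000, k = 1.414; principal scales a = 1.414, b = 1.000.
sin(ω/2) = (a − b)/(a + b) = 0.4142/2.414 = 0.1716, so ω = 2 arcsin(0.1716) ≈ 19.8°.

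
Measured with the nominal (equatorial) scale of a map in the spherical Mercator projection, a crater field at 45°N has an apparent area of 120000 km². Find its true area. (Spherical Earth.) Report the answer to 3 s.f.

60000 km²

Mercator is conformal, so the point scale is isotropic: h = k = sec φ = 1/cos φ.
Areal scale = k² = sec²φ = 1/cos²(45°) = 1/0.7071² = 2.000.
True area = apparent / (areal scale) = 120000 / 2.000 ≈ 60000 km².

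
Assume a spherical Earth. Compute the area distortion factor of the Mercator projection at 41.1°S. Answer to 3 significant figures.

1.76

The Mercator projection is conformal; its linear scale factor is the same in every direction and equals sec φ = 1/cos φ.
Areal scale = k² = sec²φ = 1/cos²(41.1°) = 1/0.7536² = 1.761.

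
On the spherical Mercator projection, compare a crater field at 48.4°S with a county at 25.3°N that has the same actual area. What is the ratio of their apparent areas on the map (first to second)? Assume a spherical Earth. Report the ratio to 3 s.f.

On Mercator, area is exaggerated by sec²φ = 1/cos²φ.
At 48.4°: sec²(48.4°) = 1/0.6639² = 2.269.
At 25.3°: sec²(25.3°) = 1/0.9041² = 1.223.
Ratio = 2.269/1.223 = cos²(25.3°)/cos²(48.4°) ≈ 1.85.

1.85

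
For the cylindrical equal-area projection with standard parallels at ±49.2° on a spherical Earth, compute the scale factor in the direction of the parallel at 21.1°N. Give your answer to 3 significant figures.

0.700

For cylindrical equal-area with standard parallel φ₀, h = cos φ / cos φ₀ and k = cos φ₀ / cos φ, so h·k = 1.
k = cos 49.2° / cos 21.1° = 0.6534/0.9330 = 0.7004.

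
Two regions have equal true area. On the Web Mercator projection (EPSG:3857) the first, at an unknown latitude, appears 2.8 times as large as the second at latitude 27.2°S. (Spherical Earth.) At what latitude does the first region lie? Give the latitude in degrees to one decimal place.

For equal true areas on Mercator, apparent areas scale as sec²φ, so the ratio is cos²φ₂ / cos²φ₁.
cos²φ₂ / cos²φ₁ = 2.8  ⇒  cos φ₁ = cos 27.2° / √2.8 = 0.8894/1.673 = 0.5315.
φ₁ = arccos(0.5315) ≈ 57.9°.

57.9°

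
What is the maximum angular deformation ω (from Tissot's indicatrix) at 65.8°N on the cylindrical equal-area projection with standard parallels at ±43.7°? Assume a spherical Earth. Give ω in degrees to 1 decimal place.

61.8°

For cylindrical equal-area with standard parallel φ₀, h = cos φ / cos φ₀ and k = cos φ₀ / cos φ, so h·k = 1.
At 65.8°: h = 0.5670, k = 1.764; principal scales a = 1.764, b = 0.5670.
sin(ω/2) = (a − b)/(a + b) = 1.197/2.331 = 0.5134, so ω = 2 arcsin(0.5134) ≈ 61.8°.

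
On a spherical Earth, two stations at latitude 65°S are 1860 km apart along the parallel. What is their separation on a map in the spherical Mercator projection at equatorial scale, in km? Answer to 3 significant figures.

For Mercator, h = k = sec φ (a conformal cylindrical projection has a single point scale, 1/cos φ).
Along the parallel, k = sec 65° = 1/0.4226 = 2.366.
Map distance = 1860 × 2.366 ≈ 4400 km.

4400 km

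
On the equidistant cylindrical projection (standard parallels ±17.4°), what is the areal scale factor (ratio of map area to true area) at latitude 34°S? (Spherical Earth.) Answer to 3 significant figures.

In the equirectangular projection with standard parallel φ₀ = 17.4° (x = Rλ cos φ₀, y = Rφ), meridians are true-scale (h = 1) and the parallel scale is k = cos φ₀ / cos φ.
Areal scale = h·k = 1 × cos φ₀ / cos φ; at 34°, h = 1.000, k = 1.151, so h·k = 1.151.

1.15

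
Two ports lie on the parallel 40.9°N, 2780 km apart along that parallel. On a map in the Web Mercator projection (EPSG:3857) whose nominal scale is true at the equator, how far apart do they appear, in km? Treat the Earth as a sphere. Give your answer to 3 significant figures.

3680 km

The Mercator projection is conformal; its linear scale factor is the same in every direction and equals sec φ = 1/cos φ.
Along the parallel, k = sec 40.9° = 1/0.7559 = 1.323.
Map distance = 2780 × 1.323 ≈ 3680 km.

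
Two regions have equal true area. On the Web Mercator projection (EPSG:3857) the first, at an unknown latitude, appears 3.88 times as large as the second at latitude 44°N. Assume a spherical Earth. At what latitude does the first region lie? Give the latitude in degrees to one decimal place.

For equal true areas on Mercator, apparent areas scale as sec²φ, so the ratio is cos²φ₂ / cos²φ₁.
cos²φ₂ / cos²φ₁ = 3.88  ⇒  cos φ₁ = cos 44° / √3.88 = 0.7193/1.970 = 0.3652.
φ₁ = arccos(0.3652) ≈ 68.6°.

68.6°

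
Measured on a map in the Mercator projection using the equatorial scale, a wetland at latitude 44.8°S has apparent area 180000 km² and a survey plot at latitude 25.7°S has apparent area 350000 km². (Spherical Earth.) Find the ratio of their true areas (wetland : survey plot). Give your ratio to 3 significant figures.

0.319

Mercator's areal exaggeration is sec²φ; hence true area = (apparent area) · cos²φ.
True area of wetland: 180000 × cos²(44.8°) = 180000 × 0.5035 = 90630 km².
True area of survey plot: 350000 × cos²(25.7°) = 350000 × 0.8119 = 284200 km².
Ratio = 90630 / 284200 ≈ 0.319.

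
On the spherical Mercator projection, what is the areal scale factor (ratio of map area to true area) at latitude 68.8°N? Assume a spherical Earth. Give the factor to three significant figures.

For Mercator, h = k = sec φ (a conformal cylindrical projection has a single point scale, 1/cos φ).
Areal scale = k² = sec²φ = 1/cos²(68.8°) = 1/0.3616² = 7.647.

7.65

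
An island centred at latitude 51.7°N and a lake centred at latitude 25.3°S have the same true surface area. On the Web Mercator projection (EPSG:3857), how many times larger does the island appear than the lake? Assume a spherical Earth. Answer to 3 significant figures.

2.13

Mercator is conformal with k = sec φ, so areal scale = k² = sec²φ.
At 51.7°: sec²(51.7°) = 1/0.6198² = 2.603.
At 25.3°: sec²(25.3°) = 1/0.9041² = 1.223.
Ratio = 2.603/1.223 = cos²(25.3°)/cos²(51.7°) ≈ 2.13.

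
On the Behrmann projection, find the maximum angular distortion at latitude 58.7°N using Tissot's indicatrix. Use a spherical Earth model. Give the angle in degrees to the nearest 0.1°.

56.2°

The Behrmann projection is cylindrical equal-area with φ₀ = 30°. For cylindrical equal-area with standard parallel φ₀, h = cos φ / cos φ₀ and k = cos φ₀ / cos φ, so h·k = 1.
At 58.7°: h = 0.5999, k = 1.667; principal scales a = 1.667, b = 0.5999.
sin(ω/2) = (a − b)/(a + b) = 1.067/2.267 = 0.4707, so ω = 2 arcsin(0.4707) ≈ 56.2°.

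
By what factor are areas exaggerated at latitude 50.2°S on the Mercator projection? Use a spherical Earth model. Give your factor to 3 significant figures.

Mercator is conformal, so the point scale is isotropic: h = k = sec φ = 1/cos φ.
Areal scale = k² = sec²φ = 1/cos²(50.2°) = 1/0.6401² = 2.441.

2.44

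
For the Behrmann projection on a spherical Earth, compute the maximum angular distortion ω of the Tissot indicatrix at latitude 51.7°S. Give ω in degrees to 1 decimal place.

37.6°

The Behrmann projection is cylindrical equal-area with φ₀ = 30°. Cylindrical equal-area (φ₀ = 30°): h = cos φ / cos 30° along meridians, k = cos 30° / cos φ along parallels; h·k = 1.
At 51.7°: h = 0.7157, k = 1.397; principal scales a = 1.397, b = 0.7157.
sin(ω/2) = (a − b)/(a + b) = 0.6817/2.113 = 0.3226, so ω = 2 arcsin(0.3226) ≈ 37.6°.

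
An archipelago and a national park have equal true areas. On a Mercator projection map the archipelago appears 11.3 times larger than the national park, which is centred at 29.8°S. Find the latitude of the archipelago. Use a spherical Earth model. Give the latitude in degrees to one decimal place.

75.0°

For equal true areas on Mercator, apparent areas scale as sec²φ, so the ratio is cos²φ₂ / cos²φ₁.
cos²φ₂ / cos²φ₁ = 11.3  ⇒  cos φ₁ = cos 29.8° / √11.3 = 0.8678/3.362 = 0.2581.
φ₁ = arccos(0.2581) ≈ 75.0°.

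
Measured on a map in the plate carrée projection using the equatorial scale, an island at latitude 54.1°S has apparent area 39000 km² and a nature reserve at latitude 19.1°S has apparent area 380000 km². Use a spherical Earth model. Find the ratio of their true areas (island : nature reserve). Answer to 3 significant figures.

Plate carrée has h = 1 and k = sec φ, giving areal scale sec φ; true area = (apparent area) · cos φ.
True area of island: 39000 × cos(54.1°) = 39000 × 0.5864 = 22870 km².
True area of nature reserve: 380000 × cos(19.1°) = 380000 × 0.9449 = 359100 km².
Ratio = 22870 / 359100 ≈ 0.0637.

0.0637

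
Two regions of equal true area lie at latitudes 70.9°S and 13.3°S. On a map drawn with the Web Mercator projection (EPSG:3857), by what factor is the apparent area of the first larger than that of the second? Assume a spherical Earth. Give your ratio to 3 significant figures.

8.85

On Mercator, area is exaggerated by sec²φ = 1/cos²φ.
At 70.9°: sec²(70.9°) = 1/0.3272² = 9.340.
At 13.3°: sec²(13.3°) = 1/0.9732² = 1.056.
Ratio = 9.340/1.056 = cos²(13.3°)/cos²(70.9°) ≈ 8.85.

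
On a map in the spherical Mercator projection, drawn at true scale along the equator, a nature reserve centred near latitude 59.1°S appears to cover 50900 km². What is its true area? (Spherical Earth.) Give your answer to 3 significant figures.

13400 km²

Mercator is conformal, so the point scale is isotropic: h = k = sec φ = 1/cos φ.
Areal scale = k² = sec²φ = 1/cos²(59.1°) = 1/0.5135² = 3.792.
True area = apparent / (areal scale) = 50900 / 3.792 ≈ 13400 km².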